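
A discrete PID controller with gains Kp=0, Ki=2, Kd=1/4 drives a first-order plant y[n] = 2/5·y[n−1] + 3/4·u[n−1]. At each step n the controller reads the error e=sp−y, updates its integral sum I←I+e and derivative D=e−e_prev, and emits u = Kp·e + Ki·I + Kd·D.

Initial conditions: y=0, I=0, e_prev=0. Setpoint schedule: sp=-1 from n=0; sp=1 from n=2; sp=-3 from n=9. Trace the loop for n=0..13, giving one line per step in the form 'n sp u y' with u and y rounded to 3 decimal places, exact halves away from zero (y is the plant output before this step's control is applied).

0 -1 -2.250 0.000
1 -1 -0.203 -1.688
2 1 3.315 -0.827
3 1 -0.026 2.155
4 1 1.363 0.843
5 1 0.187 1.359
6 1 1.117 0.684
7 1 0.619 1.111
8 1 0.959 0.909
9 -3 -8.301 1.083
10 -3 0.046 -5.792
11 -3 -3.986 -2.282
12 -3 -0.899 -3.902
13 -3 -3.251 -2.235

(exact arithmetic carried between steps; '≈' marks a value shown rounded to 6 d.p. or computed from one; I and e_prev carry over from the previous line; the table rounds u and y to 3 d.p., halves away from zero)
n=0: y=0, sp=-1, e=sp−y=-1; I=-1, D=e−e_prev=-1; u=0·(-1)+2·(-1)+1/4·(-1)=-2.25; next y=2/5·0+3/4·(-2.25)=-1.6875
n=1: y=-1.6875, sp=-1, e=sp−y=0.6875; I=-0.3125, D=e−e_prev=1.6875; u=0·0.6875+2·(-0.3125)+1/4·1.6875=-0.203125; next y=2/5·(-1.6875)+3/4·(-0.203125)≈-0.827344
n=2: y≈-0.827344, sp=1, e=sp−y≈1.827344; I≈1.514844, D=e−e_prev≈1.139844; u=0·1.827344+2·1.514844+1/4·1.139844≈3.314648; next y=2/5·(-0.827344)+3/4·3.314648≈2.155049
n=3: y≈2.155049, sp=1, e=sp−y≈-1.155049; I≈0.359795, D=e−e_prev≈-2.982393; u=0·(-1.155049)+2·0.359795+1/4·(-2.982393)≈-0.026008; next y=2/5·2.155049+3/4·(-0.026008)≈0.842513
n=4: y≈0.842513, sp=1, e=sp−y≈0.157487; I≈0.517282, D=e−e_prev≈1.312536; u=0·0.157487+2·0.517282+1/4·1.312536≈1.362697; next y=2/5·0.842513+3/4·1.362697≈1.359028
n=5: y≈1.359028, sp=1, e=sp−y≈-0.359028; I≈0.158253, D=e−e_prev≈-0.516515; u=0·(-0.359028)+2·0.158253+1/4·(-0.516515)≈0.187378; next y=2/5·1.359028+3/4·0.187378≈0.684145
n=6: y≈0.684145, sp=1, e=sp−y≈0.315855; I≈0.474109, D=e−e_prev≈0.674883; u=0·0.315855+2·0.474109+1/4·0.674883≈1.116938; next y=2/5·0.684145+3/4·1.116938≈1.111361
n=7: y≈1.111361, sp=1, e=sp−y≈-0.111361; I≈0.362747, D=e−e_prev≈-0.427216; u=0·(-0.111361)+2·0.362747+1/4·(-0.427216)≈0.618690; next y=2/5·1.111361+3/4·0.618690≈0.908562
n=8: y≈0.908562, sp=1, e=sp−y≈0.091438; I≈0.454185, D=e−e_prev≈0.202799; u=0·0.091438+2·0.454185+1/4·0.202799≈0.959070; next y=2/5·0.908562+3/4·0.959070≈1.082727
n=9: y≈1.082727, sp=-3, e=sp−y≈-4.082727; I≈-3.628542, D=e−e_prev≈-4.174165; u=0·(-4.082727)+2·(-3.628542)+1/4·(-4.174165)≈-8.300626; next y=2/5·1.082727+3/4·(-8.300626)≈-5.792378
n=10: y≈-5.792378, sp=-3, e=sp−y≈2.792378; I≈-0.836164, D=e−e_prev≈6.875106; u=0·2.792378+2·(-0.836164)+1/4·6.875106≈0.046449; next y=2/5·(-5.792378)+3/4·0.046449≈-2.282115
n=11: y≈-2.282115, sp=-3, e=sp−y≈-0.717885; I≈-1.554049, D=e−e_prev≈-3.510264; u=0·(-0.717885)+2·(-1.554049)+1/4·(-3.510264)≈-3.985664; next y=2/5·(-2.282115)+3/4·(-3.985664)≈-3.902094
n=12: y≈-3.902094, sp=-3, e=sp−y≈0.902094; I≈-0.651955, D=e−e_prev≈1.619979; u=0·0.902094+2·(-0.651955)+1/4·1.619979≈-0.898916; next y=2/5·(-3.902094)+3/4·(-0.898916)≈-2.235024
n=13: y≈-2.235024, sp=-3, e=sp−y≈-0.764976; I≈-1.416931, D=e−e_prev≈-1.667070; u=0·(-0.764976)+2·(-1.416931)+1/4·(-1.667070)≈-3.250629; next y=2/5·(-2.235024)+3/4·(-3.250629)≈-3.331982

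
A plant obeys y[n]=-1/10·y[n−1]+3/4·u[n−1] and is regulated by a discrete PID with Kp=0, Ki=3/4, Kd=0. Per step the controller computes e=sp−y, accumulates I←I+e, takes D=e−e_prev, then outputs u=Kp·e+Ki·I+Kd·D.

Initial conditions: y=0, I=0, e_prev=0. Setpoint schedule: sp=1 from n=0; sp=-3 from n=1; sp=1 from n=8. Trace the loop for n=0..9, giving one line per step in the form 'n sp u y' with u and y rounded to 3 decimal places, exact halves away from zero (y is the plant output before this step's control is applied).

(exact arithmetic carried between steps; '≈' marks a value shown rounded to 6 d.p. or computed from one; I and e_prev carry over from the previous line; the table rounds u and y to 3 d.p., halves away from zero)
n=0: y=0, sp=1, e=sp−y=1; I=1, D=e−e_prev=1; u=0·1+3/4·1+0·1=0.75; next y=-1/10·0+3/4·0.75=0.5625
n=1: y=0.5625, sp=-3, e=sp−y=-3.5625; I=-2.5625, D=e−e_prev=-4.5625; u=0·(-3.5625)+3/4·(-2.5625)+0·(-4.5625)=-1.921875; next y=-1/10·0.5625+3/4·(-1.921875)≈-1.497656
n=2: y≈-1.497656, sp=-3, e=sp−y≈-1.502344; I≈-4.064844, D=e−e_prev≈2.060156; u=0·(-1.502344)+3/4·(-4.064844)+0·2.060156≈-3.048633; next y=-1/10·(-1.497656)+3/4·(-3.048633)≈-2.136709
n=3: y≈-2.136709, sp=-3, e=sp−y≈-0.863291; I≈-4.928135, D=e−e_prev≈0.639053; u=0·(-0.863291)+3/4·(-4.928135)+0·0.639053≈-3.696101; next y=-1/10·(-2.136709)+3/4·(-3.696101)≈-2.558405
n=4: y≈-2.558405, sp=-3, e=sp−y≈-0.441595; I≈-5.369730, D=e−e_prev≈0.421696; u=0·(-0.441595)+3/4·(-5.369730)+0·0.421696≈-4.027297; next y=-1/10·(-2.558405)+3/4·(-4.027297)≈-2.764633
n=5: y≈-2.764633, sp=-3, e=sp−y≈-0.235367; I≈-5.605097, D=e−e_prev≈0.206228; u=0·(-0.235367)+3/4·(-5.605097)+0·0.206228≈-4.203823; next y=-1/10·(-2.764633)+3/4·(-4.203823)≈-2.876404
n=6: y≈-2.876404, sp=-3, e=sp−y≈-0.123596; I≈-5.728693, D=e−e_prev≈0.111771; u=0·(-0.123596)+3/4·(-5.728693)+0·0.111771≈-4.296520; next y=-1/10·(-2.876404)+3/4·(-4.296520)≈-2.934750
n=7: y≈-2.934750, sp=-3, e=sp−y≈-0.065250; I≈-5.793944, D=e−e_prev≈0.058346; u=0·(-0.065250)+3/4·(-5.793944)+0·0.058346≈-4.345458; next y=-1/10·(-2.934750)+3/4·(-4.345458)≈-2.965618
n=8: y≈-2.965618, sp=1, e=sp−y≈3.965618; I≈-1.828325, D=e−e_prev≈4.030869; u=0·3.965618+3/4·(-1.828325)+0·4.030869≈-1.371244; next y=-1/10·(-2.965618)+3/4·(-1.371244)≈-0.731871
n=9: y≈-0.731871, sp=1, e=sp−y≈1.731871; I≈-0.096454, D=e−e_prev≈-2.233747; u=0·1.731871+3/4·(-0.096454)+0·(-2.233747)≈-0.072341; next y=-1/10·(-0.731871)+3/4·(-0.072341)≈0.018932

0 1 0.750 0.000
1 -3 -1.922 0.563
2 -3 -3.049 -1.498
3 -3 -3.696 -2.137
4 -3 -4.027 -2.558
5 -3 -4.204 -2.765
6 -3 -4.297 -2.876
7 -3 -4.345 -2.935
8 1 -1.371 -2.966
9 1 -0.072 -0.732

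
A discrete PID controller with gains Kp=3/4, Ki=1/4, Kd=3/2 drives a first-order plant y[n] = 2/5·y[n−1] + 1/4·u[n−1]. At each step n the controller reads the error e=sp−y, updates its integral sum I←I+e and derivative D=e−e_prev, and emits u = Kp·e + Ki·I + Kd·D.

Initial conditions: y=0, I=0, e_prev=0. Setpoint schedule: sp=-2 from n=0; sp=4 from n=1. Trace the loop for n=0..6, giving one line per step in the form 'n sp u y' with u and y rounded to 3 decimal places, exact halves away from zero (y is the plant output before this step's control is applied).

(exact arithmetic carried between steps; '≈' marks a value shown rounded to 6 d.p. or computed from one; I and e_prev carry over from the previous line; the table rounds u and y to 3 d.p., halves away from zero)
n=0: y=0, sp=-2, e=sp−y=-2; I=-2, D=e−e_prev=-2; u=3/4·(-2)+1/4·(-2)+3/2·(-2)=-5; next y=2/5·0+1/4·(-5)=-1.25
n=1: y=-1.25, sp=4, e=sp−y=5.25; I=3.25, D=e−e_prev=7.25; u=3/4·5.25+1/4·3.25+3/2·7.25=15.625; next y=2/5·(-1.25)+1/4·15.625=3.40625
n=2: y=3.40625, sp=4, e=sp−y=0.59375; I=3.84375, D=e−e_prev=-4.65625; u=3/4·0.59375+1/4·3.84375+3/2·(-4.65625)=-5.578125; next y=2/5·3.40625+1/4·(-5.578125)≈-0.032031
n=3: y≈-0.032031, sp=4, e=sp−y≈4.032031; I≈7.875781, D=e−e_prev≈3.438281; u=3/4·4.032031+1/4·7.875781+3/2·3.438281≈10.150391; next y=2/5·(-0.032031)+1/4·10.150391≈2.524785
n=4: y≈2.524785, sp=4, e=sp−y≈1.475215; I≈9.350996, D=e−e_prev≈-2.556816; u=3/4·1.475215+1/4·9.350996+3/2·(-2.556816)≈-0.391064; next y=2/5·2.524785+1/4·(-0.391064)≈0.912148
n=5: y≈0.912148, sp=4, e=sp−y≈3.087852; I≈12.438848, D=e−e_prev≈1.612637; u=3/4·3.087852+1/4·12.438848+3/2·1.612637≈7.844557; next y=2/5·0.912148+1/4·7.844557≈2.325998
n=6: y≈2.325998, sp=4, e=sp−y≈1.674002; I≈14.112850, D=e−e_prev≈-1.413850; u=3/4·1.674002+1/4·14.112850+3/2·(-1.413850)≈2.662938; next y=2/5·2.325998+1/4·2.662938≈1.596134

0 -2 -5.000 0.000
1 4 15.625 -1.250
2 4 -5.578 3.406
3 4 10.150 -0.032
4 4 -0.391 2.525
5 4 7.845 0.912
6 4 2.663 2.326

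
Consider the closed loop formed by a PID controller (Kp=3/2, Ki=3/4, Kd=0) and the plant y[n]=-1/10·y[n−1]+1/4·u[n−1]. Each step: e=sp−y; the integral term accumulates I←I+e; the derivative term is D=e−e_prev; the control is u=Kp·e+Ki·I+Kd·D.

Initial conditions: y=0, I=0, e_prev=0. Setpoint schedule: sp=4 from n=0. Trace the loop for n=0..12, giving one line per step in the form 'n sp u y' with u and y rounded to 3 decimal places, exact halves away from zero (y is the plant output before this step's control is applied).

0 4 9.000 0.000
1 4 6.938 2.250
2 4 9.916 1.509
3 4 9.942 2.328
4 4 11.366 2.253
5 4 11.858 2.616
6 4 12.701 2.703
7 4 13.219 2.905
8 4 13.794 3.014
9 4 14.235 3.147
10 4 14.657 3.244
11 4 15.008 3.340
12 4 15.327 3.418

(exact arithmetic carried between steps; '≈' marks a value shown rounded to 6 d.p. or computed from one; I and e_prev carry over from the previous line; the table rounds u and y to 3 d.p., halves away from zero)
n=0: y=0, sp=4, e=sp−y=4; I=4, D=e−e_prev=4; u=3/2·4+3/4·4+0·4=9; next y=-1/10·0+1/4·9=2.25
n=1: y=2.25, sp=4, e=sp−y=1.75; I=5.75, D=e−e_prev=-2.25; u=3/2·1.75+3/4·5.75+0·(-2.25)=6.9375; next y=-1/10·2.25+1/4·6.9375=1.509375
n=2: y=1.509375, sp=4, e=sp−y=2.490625; I=8.240625, D=e−e_prev=0.740625; u=3/2·2.490625+3/4·8.240625+0·0.740625≈9.916406; next y=-1/10·1.509375+1/4·9.916406≈2.328164
n=3: y≈2.328164, sp=4, e=sp−y≈1.671836; I≈9.912461, D=e−e_prev≈-0.818789; u=3/2·1.671836+3/4·9.912461+0·(-0.818789)≈9.942100; next y=-1/10·2.328164+1/4·9.942100≈2.252708
n=4: y≈2.252708, sp=4, e=sp−y≈1.747292; I≈11.659752, D=e−e_prev≈0.075456; u=3/2·1.747292+3/4·11.659752+0·0.075456≈11.365752; next y=-1/10·2.252708+1/4·11.365752≈2.616167
n=5: y≈2.616167, sp=4, e=sp−y≈1.383833; I≈13.043585, D=e−e_prev≈-0.363459; u=3/2·1.383833+3/4·13.043585+0·(-0.363459)≈11.858438; next y=-1/10·2.616167+1/4·11.858438≈2.702993
n=6: y≈2.702993, sp=4, e=sp−y≈1.297007; I≈14.340592, D=e−e_prev≈-0.086826; u=3/2·1.297007+3/4·14.340592+0·(-0.086826)≈12.700955; next y=-1/10·2.702993+1/4·12.700955≈2.904939
n=7: y≈2.904939, sp=4, e=sp−y≈1.095061; I≈15.435653, D=e−e_prev≈-0.201947; u=3/2·1.095061+3/4·15.435653+0·(-0.201947)≈13.219331; next y=-1/10·2.904939+1/4·13.219331≈3.014339
n=8: y≈3.014339, sp=4, e=sp−y≈0.985661; I≈16.421314, D=e−e_prev≈-0.109399; u=3/2·0.985661+3/4·16.421314+0·(-0.109399)≈13.794478; next y=-1/10·3.014339+1/4·13.794478≈3.147186
n=9: y≈3.147186, sp=4, e=sp−y≈0.852814; I≈17.274129, D=e−e_prev≈-0.132847; u=3/2·0.852814+3/4·17.274129+0·(-0.132847)≈14.234818; next y=-1/10·3.147186+1/4·14.234818≈3.243986
n=10: y≈3.243986, sp=4, e=sp−y≈0.756014; I≈18.030143, D=e−e_prev≈-0.096800; u=3/2·0.756014+3/4·18.030143+0·(-0.096800)≈14.656628; next y=-1/10·3.243986+1/4·14.656628≈3.339758
n=11: y≈3.339758, sp=4, e=sp−y≈0.660242; I≈18.690384, D=e−e_prev≈-0.095772; u=3/2·0.660242+3/4·18.690384+0·(-0.095772)≈15.008151; next y=-1/10·3.339758+1/4·15.008151≈3.418062
n=12: y≈3.418062, sp=4, e=sp−y≈0.581938; I≈19.272323, D=e−e_prev≈-0.078303; u=3/2·0.581938+3/4·19.272323+0·(-0.078303)≈15.327149; next y=-1/10·3.418062+1/4·15.327149≈3.489981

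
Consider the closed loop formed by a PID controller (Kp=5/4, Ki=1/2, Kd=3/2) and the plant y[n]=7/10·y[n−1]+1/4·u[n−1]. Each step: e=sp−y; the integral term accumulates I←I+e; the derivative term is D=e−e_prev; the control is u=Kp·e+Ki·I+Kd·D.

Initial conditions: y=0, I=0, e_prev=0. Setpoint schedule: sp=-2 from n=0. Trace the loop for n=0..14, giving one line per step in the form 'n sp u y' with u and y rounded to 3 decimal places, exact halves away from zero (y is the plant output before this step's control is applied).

(exact arithmetic carried between steps; '≈' marks a value shown rounded to 6 d.p. or computed from one; I and e_prev carry over from the previous line; the table rounds u and y to 3 d.p., halves away from zero)
n=0: y=0, sp=-2, e=sp−y=-2; I=-2, D=e−e_prev=-2; u=5/4·(-2)+1/2·(-2)+3/2·(-2)=-6.5; next y=7/10·0+1/4·(-6.5)=-1.625
n=1: y=-1.625, sp=-2, e=sp−y=-0.375; I=-2.375, D=e−e_prev=1.625; u=5/4·(-0.375)+1/2·(-2.375)+3/2·1.625=0.78125; next y=7/10·(-1.625)+1/4·0.78125≈-0.942188
n=2: y≈-0.942188, sp=-2, e=sp−y≈-1.057813; I≈-3.432813, D=e−e_prev≈-0.682813; u=5/4·(-1.057813)+1/2·(-3.432813)+3/2·(-0.682813)≈-4.062891; next y=7/10·(-0.942188)+1/4·(-4.062891)≈-1.675254
n=3: y≈-1.675254, sp=-2, e=sp−y≈-0.324746; I≈-3.757559, D=e−e_prev≈0.733066; u=5/4·(-0.324746)+1/2·(-3.757559)+3/2·0.733066≈-1.185112; next y=7/10·(-1.675254)+1/4·(-1.185112)≈-1.468956
n=4: y≈-1.468956, sp=-2, e=sp−y≈-0.531044; I≈-4.288603, D=e−e_prev≈-0.206298; u=5/4·(-0.531044)+1/2·(-4.288603)+3/2·(-0.206298)≈-3.117554; next y=7/10·(-1.468956)+1/4·(-3.117554)≈-1.807658
n=5: y≈-1.807658, sp=-2, e=sp−y≈-0.192342; I≈-4.480945, D=e−e_prev≈0.338702; u=5/4·(-0.192342)+1/2·(-4.480945)+3/2·0.338702≈-1.972848; next y=7/10·(-1.807658)+1/4·(-1.972848)≈-1.758572
n=6: y≈-1.758572, sp=-2, e=sp−y≈-0.241428; I≈-4.722373, D=e−e_prev≈-0.049085; u=5/4·(-0.241428)+1/2·(-4.722373)+3/2·(-0.049085)≈-2.736599; next y=7/10·(-1.758572)+1/4·(-2.736599)≈-1.915150
n=7: y≈-1.915150, sp=-2, e=sp−y≈-0.084850; I≈-4.807223, D=e−e_prev≈0.156578; u=5/4·(-0.084850)+1/2·(-4.807223)+3/2·0.156578≈-2.274806; next y=7/10·(-1.915150)+1/4·(-2.274806)≈-1.909307
n=8: y≈-1.909307, sp=-2, e=sp−y≈-0.090693; I≈-4.897916, D=e−e_prev≈-0.005844; u=5/4·(-0.090693)+1/2·(-4.897916)+3/2·(-0.005844)≈-2.571090; next y=7/10·(-1.909307)+1/4·(-2.571090)≈-1.979287
n=9: y≈-1.979287, sp=-2, e=sp−y≈-0.020713; I≈-4.918629, D=e−e_prev≈0.069980; u=5/4·(-0.020713)+1/2·(-4.918629)+3/2·0.069980≈-2.380235; next y=7/10·(-1.979287)+1/4·(-2.380235)≈-1.980560
n=10: y≈-1.980560, sp=-2, e=sp−y≈-0.019440; I≈-4.938069, D=e−e_prev≈0.001273; u=5/4·(-0.019440)+1/2·(-4.938069)+3/2·0.001273≈-2.491426; next y=7/10·(-1.980560)+1/4·(-2.491426)≈-2.009248
n=11: y≈-2.009248, sp=-2, e=sp−y≈0.009248; I≈-4.928821, D=e−e_prev≈0.028689; u=5/4·0.009248+1/2·(-4.928821)+3/2·0.028689≈-2.409817; next y=7/10·(-2.009248)+1/4·(-2.409817)≈-2.008928
n=12: y≈-2.008928, sp=-2, e=sp−y≈0.008928; I≈-4.919893, D=e−e_prev≈-0.000320; u=5/4·0.008928+1/2·(-4.919893)+3/2·(-0.000320)≈-2.449267; next y=7/10·(-2.008928)+1/4·(-2.449267)≈-2.018566
n=13: y≈-2.018566, sp=-2, e=sp−y≈0.018566; I≈-4.901326, D=e−e_prev≈0.009638; u=5/4·0.018566+1/2·(-4.901326)+3/2·0.009638≈-2.412998; next y=7/10·(-2.018566)+1/4·(-2.412998)≈-2.016246
n=14: y≈-2.016246, sp=-2, e=sp−y≈0.016246; I≈-4.885080, D=e−e_prev≈-0.002320; u=5/4·0.016246+1/2·(-4.885080)+3/2·(-0.002320)≈-2.425713; next y=7/10·(-2.016246)+1/4·(-2.425713)≈-2.017800

0 -2 -6.500 0.000
1 -2 0.781 -1.625
2 -2 -4.063 -0.942
3 -2 -1.185 -1.675
4 -2 -3.118 -1.469
5 -2 -1.973 -1.808
6 -2 -2.737 -1.759
7 -2 -2.275 -1.915
8 -2 -2.571 -1.909
9 -2 -2.380 -1.979
10 -2 -2.491 -1.981
11 -2 -2.410 -2.009
12 -2 -2.449 -2.009
13 -2 -2.413 -2.019
14 -2 -2.426 -2.016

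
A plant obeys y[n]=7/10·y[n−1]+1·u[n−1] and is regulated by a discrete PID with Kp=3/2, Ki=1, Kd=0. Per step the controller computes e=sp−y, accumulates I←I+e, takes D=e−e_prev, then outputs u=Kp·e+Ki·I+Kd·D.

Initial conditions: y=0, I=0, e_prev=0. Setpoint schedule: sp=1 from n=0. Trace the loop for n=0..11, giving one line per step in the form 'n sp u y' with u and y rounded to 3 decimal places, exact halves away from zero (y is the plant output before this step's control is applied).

(exact arithmetic carried between steps; '≈' marks a value shown rounded to 6 d.p. or computed from one; I and e_prev carry over from the previous line; the table rounds u and y to 3 d.p., halves away from zero)
n=0: y=0, sp=1, e=sp−y=1; I=1, D=e−e_prev=1; u=3/2·1+1·1+0·1=2.5; next y=7/10·0+1·2.5=2.5
n=1: y=2.5, sp=1, e=sp−y=-1.5; I=-0.5, D=e−e_prev=-2.5; u=3/2·(-1.5)+1·(-0.5)+0·(-2.5)=-2.75; next y=7/10·2.5+1·(-2.75)=-1
n=2: y=-1, sp=1, e=sp−y=2; I=1.5, D=e−e_prev=3.5; u=3/2·2+1·1.5+0·3.5=4.5; next y=7/10·(-1)+1·4.5=3.8
n=3: y=3.8, sp=1, e=sp−y=-2.8; I=-1.3, D=e−e_prev=-4.8; u=3/2·(-2.8)+1·(-1.3)+0·(-4.8)=-5.5; next y=7/10·3.8+1·(-5.5)=-2.84
n=4: y=-2.84, sp=1, e=sp−y=3.84; I=2.54, D=e−e_prev=6.64; u=3/2·3.84+1·2.54+0·6.64=8.3; next y=7/10·(-2.84)+1·8.3=6.312
n=5: y=6.312, sp=1, e=sp−y=-5.312; I=-2.772, D=e−e_prev=-9.152; u=3/2·(-5.312)+1·(-2.772)+0·(-9.152)=-10.74; next y=7/10·6.312+1·(-10.74)=-6.3216
n=6: y=-6.3216, sp=1, e=sp−y=7.3216; I=4.5496, D=e−e_prev=12.6336; u=3/2·7.3216+1·4.5496+0·12.6336=15.532; next y=7/10·(-6.3216)+1·15.532=11.10688
n=7: y=11.10688, sp=1, e=sp−y=-10.10688; I=-5.55728, D=e−e_prev=-17.42848; u=3/2·(-10.10688)+1·(-5.55728)+0·(-17.42848)=-20.7176; next y=7/10·11.10688+1·(-20.7176)=-12.942784
n=8: y=-12.942784, sp=1, e=sp−y=13.942784; I=8.385504, D=e−e_prev=24.049664; u=3/2·13.942784+1·8.385504+0·24.049664=29.29968; next y=7/10·(-12.942784)+1·29.29968≈20.239731
n=9: y≈20.239731, sp=1, e=sp−y≈-19.239731; I≈-10.854227, D=e−e_prev≈-33.182515; u=3/2·(-19.239731)+1·(-10.854227)+0·(-33.182515)≈-39.713824; next y=7/10·20.239731+1·(-39.713824)≈-25.546012
n=10: y≈-25.546012, sp=1, e=sp−y≈26.546012; I≈15.691785, D=e−e_prev≈45.785743; u=3/2·26.546012+1·15.691785+0·45.785743≈55.510803; next y=7/10·(-25.546012)+1·55.510803≈37.628595
n=11: y≈37.628595, sp=1, e=sp−y≈-36.628595; I≈-20.936810, D=e−e_prev≈-63.174607; u=3/2·(-36.628595)+1·(-20.936810)+0·(-63.174607)≈-75.879702; next y=7/10·37.628595+1·(-75.879702)≈-49.539685

0 1 2.500 0.000
1 1 -2.750 2.500
2 1 4.500 -1.000
3 1 -5.500 3.800
4 1 8.300 -2.840
5 1 -10.740 6.312
6 1 15.532 -6.322
7 1 -20.718 11.107
8 1 29.300 -12.943
9 1 -39.714 20.240
10 1 55.511 -25.546
11 1 -75.880 37.629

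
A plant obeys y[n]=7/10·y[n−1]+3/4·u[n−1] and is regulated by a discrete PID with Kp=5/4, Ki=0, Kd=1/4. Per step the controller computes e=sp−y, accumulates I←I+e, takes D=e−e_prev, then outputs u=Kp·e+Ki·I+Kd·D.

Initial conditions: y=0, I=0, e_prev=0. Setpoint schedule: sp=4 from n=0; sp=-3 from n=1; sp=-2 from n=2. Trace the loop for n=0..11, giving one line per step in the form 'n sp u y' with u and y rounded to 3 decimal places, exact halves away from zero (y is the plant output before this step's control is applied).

(exact arithmetic carried between steps; '≈' marks a value shown rounded to 6 d.p. or computed from one; I and e_prev carry over from the previous line; the table rounds u and y to 3 d.p., halves away from zero)
n=0: y=0, sp=4, e=sp−y=4; I=4, D=e−e_prev=4; u=5/4·4+0·4+1/4·4=6; next y=7/10·0+3/4·6=4.5
n=1: y=4.5, sp=-3, e=sp−y=-7.5; I=-3.5, D=e−e_prev=-11.5; u=5/4·(-7.5)+0·(-3.5)+1/4·(-11.5)=-12.25; next y=7/10·4.5+3/4·(-12.25)=-6.0375
n=2: y=-6.0375, sp=-2, e=sp−y=4.0375; I=0.5375, D=e−e_prev=11.5375; u=5/4·4.0375+0·0.5375+1/4·11.5375=7.93125; next y=7/10·(-6.0375)+3/4·7.93125≈1.722188
n=3: y≈1.722188, sp=-2, e=sp−y≈-3.722188; I≈-3.184688, D=e−e_prev≈-7.759688; u=5/4·(-3.722188)+0·(-3.184688)+1/4·(-7.759688)≈-6.592656; next y=7/10·1.722188+3/4·(-6.592656)≈-3.738961
n=4: y≈-3.738961, sp=-2, e=sp−y≈1.738961; I≈-1.445727, D=e−e_prev≈5.461148; u=5/4·1.738961+0·(-1.445727)+1/4·5.461148≈3.538988; next y=7/10·(-3.738961)+3/4·3.538988≈0.036969
n=5: y≈0.036969, sp=-2, e=sp−y≈-2.036969; I≈-3.482695, D=e−e_prev≈-3.775929; u=5/4·(-2.036969)+0·(-3.482695)+1/4·(-3.775929)≈-3.490193; next y=7/10·0.036969+3/4·(-3.490193)≈-2.591767
n=6: y≈-2.591767, sp=-2, e=sp−y≈0.591767; I≈-2.890928, D=e−e_prev≈2.628735; u=5/4·0.591767+0·(-2.890928)+1/4·2.628735≈1.396892; next y=7/10·(-2.591767)+3/4·1.396892≈-0.766568
n=7: y≈-0.766568, sp=-2, e=sp−y≈-1.233432; I≈-4.124361, D=e−e_prev≈-1.825199; u=5/4·(-1.233432)+0·(-4.124361)+1/4·(-1.825199)≈-1.998090; next y=7/10·(-0.766568)+3/4·(-1.998090)≈-2.035165
n=8: y≈-2.035165, sp=-2, e=sp−y≈0.035165; I≈-4.089196, D=e−e_prev≈1.268598; u=5/4·0.035165+0·(-4.089196)+1/4·1.268598≈0.361106; next y=7/10·(-2.035165)+3/4·0.361106≈-1.153786
n=9: y≈-1.153786, sp=-2, e=sp−y≈-0.846214; I≈-4.935409, D=e−e_prev≈-0.881379; u=5/4·(-0.846214)+0·(-4.935409)+1/4·(-0.881379)≈-1.278112; next y=7/10·(-1.153786)+3/4·(-1.278112)≈-1.766234
n=10: y≈-1.766234, sp=-2, e=sp−y≈-0.233766; I≈-5.169175, D=e−e_prev≈0.612448; u=5/4·(-0.233766)+0·(-5.169175)+1/4·0.612448≈-0.139095; next y=7/10·(-1.766234)+3/4·(-0.139095)≈-1.340685
n=11: y≈-1.340685, sp=-2, e=sp−y≈-0.659315; I≈-5.828490, D=e−e_prev≈-0.425549; u=5/4·(-0.659315)+0·(-5.828490)+1/4·(-0.425549)≈-0.930531; next y=7/10·(-1.340685)+3/4·(-0.930531)≈-1.636378

0 4 6.000 0.000
1 -3 -12.250 4.500
2 -2 7.931 -6.038
3 -2 -6.593 1.722
4 -2 3.539 -3.739
5 -2 -3.490 0.037
6 -2 1.397 -2.592
7 -2 -1.998 -0.767
8 -2 0.361 -2.035
9 -2 -1.278 -1.154
10 -2 -0.139 -1.766
11 -2 -0.931 -1.341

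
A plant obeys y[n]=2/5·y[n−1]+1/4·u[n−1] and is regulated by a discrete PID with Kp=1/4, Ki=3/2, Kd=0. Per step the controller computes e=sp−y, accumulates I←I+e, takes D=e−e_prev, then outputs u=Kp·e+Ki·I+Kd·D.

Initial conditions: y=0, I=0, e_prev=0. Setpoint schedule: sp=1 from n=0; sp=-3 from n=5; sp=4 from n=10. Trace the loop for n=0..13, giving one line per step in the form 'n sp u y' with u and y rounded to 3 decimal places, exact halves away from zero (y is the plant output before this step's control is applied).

(exact arithmetic carried between steps; '≈' marks a value shown rounded to 6 d.p. or computed from one; I and e_prev carry over from the previous line; the table rounds u and y to 3 d.p., halves away from zero)
n=0: y=0, sp=1, e=sp−y=1; I=1, D=e−e_prev=1; u=1/4·1+3/2·1+0·1=1.75; next y=2/5·0+1/4·1.75=0.4375
n=1: y=0.4375, sp=1, e=sp−y=0.5625; I=1.5625, D=e−e_prev=-0.4375; u=1/4·0.5625+3/2·1.5625+0·(-0.4375)=2.484375; next y=2/5·0.4375+1/4·2.484375≈0.796094
n=2: y≈0.796094, sp=1, e=sp−y≈0.203906; I≈1.766406, D=e−e_prev≈-0.358594; u=1/4·0.203906+3/2·1.766406+0·(-0.358594)≈2.700586; next y=2/5·0.796094+1/4·2.700586≈0.993584
n=3: y≈0.993584, sp=1, e=sp−y≈0.006416; I≈1.772822, D=e−e_prev≈-0.197490; u=1/4·0.006416+3/2·1.772822+0·(-0.197490)≈2.660837; next y=2/5·0.993584+1/4·2.660837≈1.062643
n=4: y≈1.062643, sp=1, e=sp−y≈-0.062643; I≈1.710179, D=e−e_prev≈-0.069059; u=1/4·(-0.062643)+3/2·1.710179+0·(-0.069059)≈2.549608; next y=2/5·1.062643+1/4·2.549608≈1.062459
n=5: y≈1.062459, sp=-3, e=sp−y≈-4.062459; I≈-2.352280, D=e−e_prev≈-3.999816; u=1/4·(-4.062459)+3/2·(-2.352280)+0·(-3.999816)≈-4.544035; next y=2/5·1.062459+1/4·(-4.544035)≈-0.711025
n=6: y≈-0.711025, sp=-3, e=sp−y≈-2.288975; I≈-4.641255, D=e−e_prev≈1.773484; u=1/4·(-2.288975)+3/2·(-4.641255)+0·1.773484≈-7.534126; next y=2/5·(-0.711025)+1/4·(-7.534126)≈-2.167942
n=7: y≈-2.167942, sp=-3, e=sp−y≈-0.832058; I≈-5.473313, D=e−e_prev≈1.456917; u=1/4·(-0.832058)+3/2·(-5.473313)+0·1.456917≈-8.417985; next y=2/5·(-2.167942)+1/4·(-8.417985)≈-2.971673
n=8: y≈-2.971673, sp=-3, e=sp−y≈-0.028327; I≈-5.501641, D=e−e_prev≈0.803731; u=1/4·(-0.028327)+3/2·(-5.501641)+0·0.803731≈-8.259543; next y=2/5·(-2.971673)+1/4·(-8.259543)≈-3.253555
n=9: y≈-3.253555, sp=-3, e=sp−y≈0.253555; I≈-5.248086, D=e−e_prev≈0.281882; u=1/4·0.253555+3/2·(-5.248086)+0·0.281882≈-7.808740; next y=2/5·(-3.253555)+1/4·(-7.808740)≈-3.253607
n=10: y≈-3.253607, sp=4, e=sp−y≈7.253607; I≈2.005521, D=e−e_prev≈7.000052; u=1/4·7.253607+3/2·2.005521+0·7.000052≈4.821683; next y=2/5·(-3.253607)+1/4·4.821683≈-0.096022
n=11: y≈-0.096022, sp=4, e=sp−y≈4.096022; I≈6.101543, D=e−e_prev≈-3.157585; u=1/4·4.096022+3/2·6.101543+0·(-3.157585)≈10.176320; next y=2/5·(-0.096022)+1/4·10.176320≈2.505671
n=12: y≈2.505671, sp=4, e=sp−y≈1.494329; I≈7.595872, D=e−e_prev≈-2.601693; u=1/4·1.494329+3/2·7.595872+0·(-2.601693)≈11.767390; next y=2/5·2.505671+1/4·11.767390≈3.944116
n=13: y≈3.944116, sp=4, e=sp−y≈0.055884; I≈7.651756, D=e−e_prev≈-1.438445; u=1/4·0.055884+3/2·7.651756+0·(-1.438445)≈11.491605; next y=2/5·3.944116+1/4·11.491605≈4.450548

0 1 1.750 0.000
1 1 2.484 0.438
2 1 2.701 0.796
3 1 2.661 0.994
4 1 2.550 1.063
5 -3 -4.544 1.062
6 -3 -7.534 -0.711
7 -3 -8.418 -2.168
8 -3 -8.260 -2.972
9 -3 -7.809 -3.254
10 4 4.822 -3.254
11 4 10.176 -0.096
12 4 11.767 2.506
13 4 11.492 3.944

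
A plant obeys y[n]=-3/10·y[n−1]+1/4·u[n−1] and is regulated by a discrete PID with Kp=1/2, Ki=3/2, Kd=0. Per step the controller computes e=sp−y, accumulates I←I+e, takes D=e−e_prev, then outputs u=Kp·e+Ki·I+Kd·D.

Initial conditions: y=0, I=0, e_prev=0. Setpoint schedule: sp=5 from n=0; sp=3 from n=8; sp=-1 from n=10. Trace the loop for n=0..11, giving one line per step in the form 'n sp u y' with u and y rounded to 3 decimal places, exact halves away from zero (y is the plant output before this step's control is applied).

(exact arithmetic carried between steps; '≈' marks a value shown rounded to 6 d.p. or computed from one; I and e_prev carry over from the previous line; the table rounds u and y to 3 d.p., halves away from zero)
n=0: y=0, sp=5, e=sp−y=5; I=5, D=e−e_prev=5; u=1/2·5+3/2·5+0·5=10; next y=-3/10·0+1/4·10=2.5
n=1: y=2.5, sp=5, e=sp−y=2.5; I=7.5, D=e−e_prev=-2.5; u=1/2·2.5+3/2·7.5+0·(-2.5)=12.5; next y=-3/10·2.5+1/4·12.5=2.375
n=2: y=2.375, sp=5, e=sp−y=2.625; I=10.125, D=e−e_prev=0.125; u=1/2·2.625+3/2·10.125+0·0.125=16.5; next y=-3/10·2.375+1/4·16.5=3.4125
n=3: y=3.4125, sp=5, e=sp−y=1.5875; I=11.7125, D=e−e_prev=-1.0375; u=1/2·1.5875+3/2·11.7125+0·(-1.0375)=18.3625; next y=-3/10·3.4125+1/4·18.3625=3.566875
n=4: y=3.566875, sp=5, e=sp−y=1.433125; I=13.145625, D=e−e_prev=-0.154375; u=1/2·1.433125+3/2·13.145625+0·(-0.154375)=20.435; next y=-3/10·3.566875+1/4·20.435≈4.038688
n=5: y≈4.038688, sp=5, e=sp−y≈0.961313; I≈14.106938, D=e−e_prev≈-0.471813; u=1/2·0.961313+3/2·14.106938+0·(-0.471813)≈21.641063; next y=-3/10·4.038688+1/4·21.641063≈4.198659
n=6: y≈4.198659, sp=5, e=sp−y≈0.801341; I≈14.908278, D=e−e_prev≈-0.159972; u=1/2·0.801341+3/2·14.908278+0·(-0.159972)≈22.763088; next y=-3/10·4.198659+1/4·22.763088≈4.431174
n=7: y≈4.431174, sp=5, e=sp−y≈0.568826; I≈15.477104, D=e−e_prev≈-0.232515; u=1/2·0.568826+3/2·15.477104+0·(-0.232515)≈23.500069; next y=-3/10·4.431174+1/4·23.500069≈4.545665
n=8: y≈4.545665, sp=3, e=sp−y≈-1.545665; I≈13.931439, D=e−e_prev≈-2.114491; u=1/2·(-1.545665)+3/2·13.931439+0·(-2.114491)≈20.124326; next y=-3/10·4.545665+1/4·20.124326≈3.667382
n=9: y≈3.667382, sp=3, e=sp−y≈-0.667382; I≈13.264057, D=e−e_prev≈0.878283; u=1/2·(-0.667382)+3/2·13.264057+0·0.878283≈19.562395; next y=-3/10·3.667382+1/4·19.562395≈3.790384
n=10: y≈3.790384, sp=-1, e=sp−y≈-4.790384; I≈8.473673, D=e−e_prev≈-4.123002; u=1/2·(-4.790384)+3/2·8.473673+0·(-4.123002)≈10.315317; next y=-3/10·3.790384+1/4·10.315317≈1.441714
n=11: y≈1.441714, sp=-1, e=sp−y≈-2.441714; I≈6.031959, D=e−e_prev≈2.348670; u=1/2·(-2.441714)+3/2·6.031959+0·2.348670≈7.827081; next y=-3/10·1.441714+1/4·7.827081≈1.524256

0 5 10.000 0.000
1 5 12.500 2.500
2 5 16.500 2.375
3 5 18.363 3.413
4 5 20.435 3.567
5 5 21.641 4.039
6 5 22.763 4.199
7 5 23.500 4.431
8 3 20.124 4.546
9 3 19.562 3.667
10 -1 10.315 3.790
11 -1 7.827 1.442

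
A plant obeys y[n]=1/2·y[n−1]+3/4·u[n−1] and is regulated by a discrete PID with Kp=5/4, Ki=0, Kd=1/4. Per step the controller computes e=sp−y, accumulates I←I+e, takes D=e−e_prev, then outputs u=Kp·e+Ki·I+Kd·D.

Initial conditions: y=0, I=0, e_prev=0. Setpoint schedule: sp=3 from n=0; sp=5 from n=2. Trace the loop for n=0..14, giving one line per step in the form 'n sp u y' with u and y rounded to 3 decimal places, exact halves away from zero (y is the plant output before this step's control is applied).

(exact arithmetic carried between steps; '≈' marks a value shown rounded to 6 d.p. or computed from one; I and e_prev carry over from the previous line; the table rounds u and y to 3 d.p., halves away from zero)
n=0: y=0, sp=3, e=sp−y=3; I=3, D=e−e_prev=3; u=5/4·3+0·3+1/4·3=4.5; next y=1/2·0+3/4·4.5=3.375
n=1: y=3.375, sp=3, e=sp−y=-0.375; I=2.625, D=e−e_prev=-3.375; u=5/4·(-0.375)+0·2.625+1/4·(-3.375)=-1.3125; next y=1/2·3.375+3/4·(-1.3125)=0.703125
n=2: y=0.703125, sp=5, e=sp−y=4.296875; I=6.921875, D=e−e_prev=4.671875; u=5/4·4.296875+0·6.921875+1/4·4.671875≈6.539063; next y=1/2·0.703125+3/4·6.539063≈5.255859
n=3: y≈5.255859, sp=5, e=sp−y≈-0.255859; I≈6.666016, D=e−e_prev≈-4.552734; u=5/4·(-0.255859)+0·6.666016+1/4·(-4.552734)≈-1.458008; next y=1/2·5.255859+3/4·(-1.458008)≈1.534424
n=4: y≈1.534424, sp=5, e=sp−y≈3.465576; I≈10.131592, D=e−e_prev≈3.721436; u=5/4·3.465576+0·10.131592+1/4·3.721436≈5.262329; next y=1/2·1.534424+3/4·5.262329≈4.713959
n=5: y≈4.713959, sp=5, e=sp−y≈0.286041; I≈10.417633, D=e−e_prev≈-3.179535; u=5/4·0.286041+0·10.417633+1/4·(-3.179535)≈-0.437332; next y=1/2·4.713959+3/4·(-0.437332)≈2.028980
n=6: y≈2.028980, sp=5, e=sp−y≈2.971020; I≈13.388653, D=e−e_prev≈2.684978; u=5/4·2.971020+0·13.388653+1/4·2.684978≈4.385019; next y=1/2·2.028980+3/4·4.385019≈4.303255
n=7: y≈4.303255, sp=5, e=sp−y≈0.696745; I≈14.085398, D=e−e_prev≈-2.274274; u=5/4·0.696745+0·14.085398+1/4·(-2.274274)≈0.302363; next y=1/2·4.303255+3/4·0.302363≈2.378400
n=8: y≈2.378400, sp=5, e=sp−y≈2.621600; I≈16.706999, D=e−e_prev≈1.924855; u=5/4·2.621600+0·16.706999+1/4·1.924855≈3.758214; next y=1/2·2.378400+3/4·3.758214≈4.007860
n=9: y≈4.007860, sp=5, e=sp−y≈0.992140; I≈17.699138, D=e−e_prev≈-1.629461; u=5/4·0.992140+0·17.699138+1/4·(-1.629461)≈0.832809; next y=1/2·4.007860+3/4·0.832809≈2.628537
n=10: y≈2.628537, sp=5, e=sp−y≈2.371463; I≈20.070601, D=e−e_prev≈1.379323; u=5/4·2.371463+0·20.070601+1/4·1.379323≈3.309159; next y=1/2·2.628537+3/4·3.309159≈3.796138
n=11: y≈3.796138, sp=5, e=sp−y≈1.203862; I≈21.274463, D=e−e_prev≈-1.167601; u=5/4·1.203862+0·21.274463+1/4·(-1.167601)≈1.212927; next y=1/2·3.796138+3/4·1.212927≈2.807764
n=12: y≈2.807764, sp=5, e=sp−y≈2.192236; I≈23.466698, D=e−e_prev≈0.988374; u=5/4·2.192236+0·23.466698+1/4·0.988374≈2.987388; next y=1/2·2.807764+3/4·2.987388≈3.644423
n=13: y≈3.644423, sp=5, e=sp−y≈1.355577; I≈24.822275, D=e−e_prev≈-0.836659; u=5/4·1.355577+0·24.822275+1/4·(-0.836659)≈1.485306; next y=1/2·3.644423+3/4·1.485306≈2.936191
n=14: y≈2.936191, sp=5, e=sp−y≈2.063809; I≈26.886084, D=e−e_prev≈0.708232; u=5/4·2.063809+0·26.886084+1/4·0.708232≈2.756819; next y=1/2·2.936191+3/4·2.756819≈3.535710

0 3 4.500 0.000
1 3 -1.313 3.375
2 5 6.539 0.703
3 5 -1.458 5.256
4 5 5.262 1.534
5 5 -0.437 4.714
6 5 4.385 2.029
7 5 0.302 4.303
8 5 3.758 2.378
9 5 0.833 4.008
10 5 3.309 2.629
11 5 1.213 3.796
12 5 2.987 2.808
13 5 1.485 3.644
14 5 2.757 2.936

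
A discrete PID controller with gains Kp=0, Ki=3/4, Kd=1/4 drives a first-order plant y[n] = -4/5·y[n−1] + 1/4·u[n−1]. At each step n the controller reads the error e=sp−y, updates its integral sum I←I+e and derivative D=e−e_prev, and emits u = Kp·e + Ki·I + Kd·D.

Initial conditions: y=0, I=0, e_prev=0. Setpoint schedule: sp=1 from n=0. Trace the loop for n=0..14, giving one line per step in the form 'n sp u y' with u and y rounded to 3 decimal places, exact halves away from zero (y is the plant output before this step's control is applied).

(exact arithmetic carried between steps; '≈' marks a value shown rounded to 6 d.p. or computed from one; I and e_prev carry over from the previous line; the table rounds u and y to 3 d.p., halves away from zero)
n=0: y=0, sp=1, e=sp−y=1; I=1, D=e−e_prev=1; u=0·1+3/4·1+1/4·1=1; next y=-4/5·0+1/4·1=0.25
n=1: y=0.25, sp=1, e=sp−y=0.75; I=1.75, D=e−e_prev=-0.25; u=0·0.75+3/4·1.75+1/4·(-0.25)=1.25; next y=-4/5·0.25+1/4·1.25=0.1125
n=2: y=0.1125, sp=1, e=sp−y=0.8875; I=2.6375, D=e−e_prev=0.1375; u=0·0.8875+3/4·2.6375+1/4·0.1375=2.0125; next y=-4/5·0.1125+1/4·2.0125=0.413125
n=3: y=0.413125, sp=1, e=sp−y=0.586875; I=3.224375, D=e−e_prev=-0.300625; u=0·0.586875+3/4·3.224375+1/4·(-0.300625)=2.343125; next y=-4/5·0.413125+1/4·2.343125≈0.255281
n=4: y≈0.255281, sp=1, e=sp−y≈0.744719; I≈3.969094, D=e−e_prev≈0.157844; u=0·0.744719+3/4·3.969094+1/4·0.157844≈3.016281; next y=-4/5·0.255281+1/4·3.016281≈0.549845
n=5: y≈0.549845, sp=1, e=sp−y≈0.450155; I≈4.419248, D=e−e_prev≈-0.294564; u=0·0.450155+3/4·4.419248+1/4·(-0.294564)≈3.240795; next y=-4/5·0.549845+1/4·3.240795≈0.370323
n=6: y≈0.370323, sp=1, e=sp−y≈0.629677; I≈5.048926, D=e−e_prev≈0.179523; u=0·0.629677+3/4·5.048926+1/4·0.179523≈3.831575; next y=-4/5·0.370323+1/4·3.831575≈0.661636
n=7: y≈0.661636, sp=1, e=sp−y≈0.338364; I≈5.387290, D=e−e_prev≈-0.291313; u=0·0.338364+3/4·5.387290+1/4·(-0.291313)≈3.967639; next y=-4/5·0.661636+1/4·3.967639≈0.462601
n=8: y≈0.462601, sp=1, e=sp−y≈0.537399; I≈5.924689, D=e−e_prev≈0.199034; u=0·0.537399+3/4·5.924689+1/4·0.199034≈4.493275; next y=-4/5·0.462601+1/4·4.493275≈0.753238
n=9: y≈0.753238, sp=1, e=sp−y≈0.246762; I≈6.171451, D=e−e_prev≈-0.290637; u=0·0.246762+3/4·6.171451+1/4·(-0.290637)≈4.555929; next y=-4/5·0.753238+1/4·4.555929≈0.536392
n=10: y≈0.536392, sp=1, e=sp−y≈0.463608; I≈6.635059, D=e−e_prev≈0.216846; u=0·0.463608+3/4·6.635059+1/4·0.216846≈5.030506; next y=-4/5·0.536392+1/4·5.030506≈0.828513
n=11: y≈0.828513, sp=1, e=sp−y≈0.171487; I≈6.806546, D=e−e_prev≈-0.292121; u=0·0.171487+3/4·6.806546+1/4·(-0.292121)≈5.031879; next y=-4/5·0.828513+1/4·5.031879≈0.595160
n=12: y≈0.595160, sp=1, e=sp−y≈0.404840; I≈7.211387, D=e−e_prev≈0.233353; u=0·0.404840+3/4·7.211387+1/4·0.233353≈5.466878; next y=-4/5·0.595160+1/4·5.466878≈0.890592
n=13: y≈0.890592, sp=1, e=sp−y≈0.109408; I≈7.320795, D=e−e_prev≈-0.295432; u=0·0.109408+3/4·7.320795+1/4·(-0.295432)≈5.416738; next y=-4/5·0.890592+1/4·5.416738≈0.641711
n=14: y≈0.641711, sp=1, e=sp−y≈0.358289; I≈7.679084, D=e−e_prev≈0.248881; u=0·0.358289+3/4·7.679084+1/4·0.248881≈5.821533; next y=-4/5·0.641711+1/4·5.821533≈0.942014

0 1 1.000 0.000
1 1 1.250 0.250
2 1 2.013 0.113
3 1 2.343 0.413
4 1 3.016 0.255
5 1 3.241 0.550
6 1 3.832 0.370
7 1 3.968 0.662
8 1 4.493 0.463
9 1 4.556 0.753
10 1 5.031 0.536
11 1 5.032 0.829
12 1 5.467 0.595
13 1 5.417 0.891
14 1 5.822 0.642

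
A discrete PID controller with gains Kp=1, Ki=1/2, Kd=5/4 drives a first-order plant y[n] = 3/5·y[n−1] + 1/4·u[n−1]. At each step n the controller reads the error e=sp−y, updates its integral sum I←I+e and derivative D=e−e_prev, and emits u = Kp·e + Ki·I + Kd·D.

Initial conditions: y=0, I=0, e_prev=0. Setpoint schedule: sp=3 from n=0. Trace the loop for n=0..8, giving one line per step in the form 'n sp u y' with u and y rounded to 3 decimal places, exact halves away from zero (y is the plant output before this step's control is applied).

0 3 8.250 0.000
1 3 0.328 2.063
2 3 5.418 1.320
3 3 3.056 2.146
4 3 4.776 2.052
5 3 4.106 2.425
6 3 4.705 2.481
7 3 4.530 2.665
8 3 4.744 2.731

(exact arithmetic carried between steps; '≈' marks a value shown rounded to 6 d.p. or computed from one; I and e_prev carry over from the previous line; the table rounds u and y to 3 d.p., halves away from zero)
n=0: y=0, sp=3, e=sp−y=3; I=3, D=e−e_prev=3; u=1·3+1/2·3+5/4·3=8.25; next y=3/5·0+1/4·8.25=2.0625
n=1: y=2.0625, sp=3, e=sp−y=0.9375; I=3.9375, D=e−e_prev=-2.0625; u=1·0.9375+1/2·3.9375+5/4·(-2.0625)=0.328125; next y=3/5·2.0625+1/4·0.328125≈1.319531
n=2: y≈1.319531, sp=3, e=sp−y≈1.680469; I≈5.617969, D=e−e_prev≈0.742969; u=1·1.680469+1/2·5.617969+5/4·0.742969≈5.418164; next y=3/5·1.319531+1/4·5.418164≈2.146260
n=3: y≈2.146260, sp=3, e=sp−y≈0.853740; I≈6.471709, D=e−e_prev≈-0.826729; u=1·0.853740+1/2·6.471709+5/4·(-0.826729)≈3.056184; next y=3/5·2.146260+1/4·3.056184≈2.051802
n=4: y≈2.051802, sp=3, e=sp−y≈0.948198; I≈7.419907, D=e−e_prev≈0.094458; u=1·0.948198+1/2·7.419907+5/4·0.094458≈4.776224; next y=3/5·2.051802+1/4·4.776224≈2.425137
n=5: y≈2.425137, sp=3, e=sp−y≈0.574863; I≈7.994770, D=e−e_prev≈-0.373335; u=1·0.574863+1/2·7.994770+5/4·(-0.373335)≈4.105579; next y=3/5·2.425137+1/4·4.105579≈2.481477
n=6: y≈2.481477, sp=3, e=sp−y≈0.518523; I≈8.513293, D=e−e_prev≈-0.056340; u=1·0.518523+1/2·8.513293+5/4·(-0.056340)≈4.704745; next y=3/5·2.481477+1/4·4.704745≈2.665072
n=7: y≈2.665072, sp=3, e=sp−y≈0.334928; I≈8.848221, D=e−e_prev≈-0.183595; u=1·0.334928+1/2·8.848221+5/4·(-0.183595)≈4.529544; next y=3/5·2.665072+1/4·4.529544≈2.731429
n=8: y≈2.731429, sp=3, e=sp−y≈0.268571; I≈9.116791, D=e−e_prev≈-0.066357; u=1·0.268571+1/2·9.116791+5/4·(-0.066357)≈4.744020; next y=3/5·2.731429+1/4·4.744020≈2.824863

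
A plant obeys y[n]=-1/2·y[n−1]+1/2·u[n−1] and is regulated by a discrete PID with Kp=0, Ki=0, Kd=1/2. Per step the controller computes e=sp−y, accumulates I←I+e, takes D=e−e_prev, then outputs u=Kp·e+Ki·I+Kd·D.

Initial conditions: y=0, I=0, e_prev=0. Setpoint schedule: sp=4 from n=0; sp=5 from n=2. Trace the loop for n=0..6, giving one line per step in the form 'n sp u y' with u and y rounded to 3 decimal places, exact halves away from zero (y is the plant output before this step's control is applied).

(exact arithmetic carried between steps; '≈' marks a value shown rounded to 6 d.p. or computed from one; I and e_prev carry over from the previous line; the table rounds u and y to 3 d.p., halves away from zero)
n=0: y=0, sp=4, e=sp−y=4; I=4, D=e−e_prev=4; u=0·4+0·4+1/2·4=2; next y=-1/2·0+1/2·2=1
n=1: y=1, sp=4, e=sp−y=3; I=7, D=e−e_prev=-1; u=0·3+0·7+1/2·(-1)=-0.5; next y=-1/2·1+1/2·(-0.5)=-0.75
n=2: y=-0.75, sp=5, e=sp−y=5.75; I=12.75, D=e−e_prev=2.75; u=0·5.75+0·12.75+1/2·2.75=1.375; next y=-1/2·(-0.75)+1/2·1.375=1.0625
n=3: y=1.0625, sp=5, e=sp−y=3.9375; I=16.6875, D=e−e_prev=-1.8125; u=0·3.9375+0·16.6875+1/2·(-1.8125)=-0.90625; next y=-1/2·1.0625+1/2·(-0.90625)=-0.984375
n=4: y=-0.984375, sp=5, e=sp−y=5.984375; I=22.671875, D=e−e_prev=2.046875; u=0·5.984375+0·22.671875+1/2·2.046875≈1.023438; next y=-1/2·(-0.984375)+1/2·1.023438≈1.003906
n=5: y≈1.003906, sp=5, e=sp−y≈3.996094; I≈26.667969, D=e−e_prev≈-1.988281; u=0·3.996094+0·26.667969+1/2·(-1.988281)≈-0.994141; next y=-1/2·1.003906+1/2·(-0.994141)≈-0.999023
n=6: y≈-0.999023, sp=5, e=sp−y≈5.999023; I≈32.666992, D=e−e_prev≈2.002930; u=0·5.999023+0·32.666992+1/2·2.002930≈1.001465; next y=-1/2·(-0.999023)+1/2·1.001465≈1.000244

0 4 2.000 0.000
1 4 -0.500 1.000
2 5 1.375 -0.750
3 5 -0.906 1.063
4 5 1.023 -0.984
5 5 -0.994 1.004
6 5 1.001 -0.999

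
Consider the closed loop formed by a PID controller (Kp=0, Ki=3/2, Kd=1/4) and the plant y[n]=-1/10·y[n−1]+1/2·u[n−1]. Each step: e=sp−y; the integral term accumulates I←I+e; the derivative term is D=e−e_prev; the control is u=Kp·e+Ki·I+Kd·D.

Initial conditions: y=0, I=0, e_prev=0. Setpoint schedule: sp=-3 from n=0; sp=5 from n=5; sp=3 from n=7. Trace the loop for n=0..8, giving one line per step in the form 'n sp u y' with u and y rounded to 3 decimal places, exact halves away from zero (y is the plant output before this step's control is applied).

(exact arithmetic carried between steps; '≈' marks a value shown rounded to 6 d.p. or computed from one; I and e_prev carry over from the previous line; the table rounds u and y to 3 d.p., halves away from zero)
n=0: y=0, sp=-3, e=sp−y=-3; I=-3, D=e−e_prev=-3; u=0·(-3)+3/2·(-3)+1/4·(-3)=-5.25; next y=-1/10·0+1/2·(-5.25)=-2.625
n=1: y=-2.625, sp=-3, e=sp−y=-0.375; I=-3.375, D=e−e_prev=2.625; u=0·(-0.375)+3/2·(-3.375)+1/4·2.625=-4.40625; next y=-1/10·(-2.625)+1/2·(-4.40625)=-1.940625
n=2: y=-1.940625, sp=-3, e=sp−y=-1.059375; I=-4.434375, D=e−e_prev=-0.684375; u=0·(-1.059375)+3/2·(-4.434375)+1/4·(-0.684375)≈-6.822656; next y=-1/10·(-1.940625)+1/2·(-6.822656)≈-3.217266
n=3: y≈-3.217266, sp=-3, e=sp−y≈0.217266; I≈-4.217109, D=e−e_prev≈1.276641; u=0·0.217266+3/2·(-4.217109)+1/4·1.276641≈-6.006504; next y=-1/10·(-3.217266)+1/2·(-6.006504)≈-2.681525
n=4: y≈-2.681525, sp=-3, e=sp−y≈-0.318475; I≈-4.535584, D=e−e_prev≈-0.535740; u=0·(-0.318475)+3/2·(-4.535584)+1/4·(-0.535740)≈-6.937311; next y=-1/10·(-2.681525)+1/2·(-6.937311)≈-3.200503
n=5: y≈-3.200503, sp=5, e=sp−y≈8.200503; I≈3.664919, D=e−e_prev≈8.518978; u=0·8.200503+3/2·3.664919+1/4·8.518978≈7.627123; next y=-1/10·(-3.200503)+1/2·7.627123≈4.133612
n=6: y≈4.133612, sp=5, e=sp−y≈0.866388; I≈4.531307, D=e−e_prev≈-7.334115; u=0·0.866388+3/2·4.531307+1/4·(-7.334115)≈4.963432; next y=-1/10·4.133612+1/2·4.963432≈2.068355
n=7: y≈2.068355, sp=3, e=sp−y≈0.931645; I≈5.462952, D=e−e_prev≈0.065257; u=0·0.931645+3/2·5.462952+1/4·0.065257≈8.210743; next y=-1/10·2.068355+1/2·8.210743≈3.898536
n=8: y≈3.898536, sp=3, e=sp−y≈-0.898536; I≈4.564416, D=e−e_prev≈-1.830181; u=0·(-0.898536)+3/2·4.564416+1/4·(-1.830181)≈6.389079; next y=-1/10·3.898536+1/2·6.389079≈2.804686

0 -3 -5.250 0.000
1 -3 -4.406 -2.625
2 -3 -6.823 -1.941
3 -3 -6.007 -3.217
4 -3 -6.937 -2.682
5 5 7.627 -3.201
6 5 4.963 4.134
7 3 8.211 2.068
8 3 6.389 3.899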